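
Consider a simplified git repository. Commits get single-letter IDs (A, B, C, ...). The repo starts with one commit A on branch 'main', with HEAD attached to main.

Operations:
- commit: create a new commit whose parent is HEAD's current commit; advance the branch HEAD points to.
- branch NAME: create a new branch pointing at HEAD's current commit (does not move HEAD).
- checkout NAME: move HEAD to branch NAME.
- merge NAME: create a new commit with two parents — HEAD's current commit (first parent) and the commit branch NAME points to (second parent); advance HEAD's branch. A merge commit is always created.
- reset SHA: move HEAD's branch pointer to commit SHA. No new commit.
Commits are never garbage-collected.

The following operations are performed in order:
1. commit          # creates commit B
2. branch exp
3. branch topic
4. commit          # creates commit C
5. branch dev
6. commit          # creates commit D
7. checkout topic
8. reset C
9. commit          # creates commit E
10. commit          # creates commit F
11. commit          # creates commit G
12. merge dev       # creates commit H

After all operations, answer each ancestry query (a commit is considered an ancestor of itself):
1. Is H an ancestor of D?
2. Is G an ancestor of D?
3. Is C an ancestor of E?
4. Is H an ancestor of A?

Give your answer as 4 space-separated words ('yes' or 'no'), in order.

After op 1 (commit): HEAD=main@B [main=B]
After op 2 (branch): HEAD=main@B [exp=B main=B]
After op 3 (branch): HEAD=main@B [exp=B main=B topic=B]
After op 4 (commit): HEAD=main@C [exp=B main=C topic=B]
After op 5 (branch): HEAD=main@C [dev=C exp=B main=C topic=B]
After op 6 (commit): HEAD=main@D [dev=C exp=B main=D topic=B]
After op 7 (checkout): HEAD=topic@B [dev=C exp=B main=D topic=B]
After op 8 (reset): HEAD=topic@C [dev=C exp=B main=D topic=C]
After op 9 (commit): HEAD=topic@E [dev=C exp=B main=D topic=E]
After op 10 (commit): HEAD=topic@F [dev=C exp=B main=D topic=F]
After op 11 (commit): HEAD=topic@G [dev=C exp=B main=D topic=G]
After op 12 (merge): HEAD=topic@H [dev=C exp=B main=D topic=H]
ancestors(D) = {A,B,C,D}; H in? no
ancestors(D) = {A,B,C,D}; G in? no
ancestors(E) = {A,B,C,E}; C in? yes
ancestors(A) = {A}; H in? no

Answer: no no yes no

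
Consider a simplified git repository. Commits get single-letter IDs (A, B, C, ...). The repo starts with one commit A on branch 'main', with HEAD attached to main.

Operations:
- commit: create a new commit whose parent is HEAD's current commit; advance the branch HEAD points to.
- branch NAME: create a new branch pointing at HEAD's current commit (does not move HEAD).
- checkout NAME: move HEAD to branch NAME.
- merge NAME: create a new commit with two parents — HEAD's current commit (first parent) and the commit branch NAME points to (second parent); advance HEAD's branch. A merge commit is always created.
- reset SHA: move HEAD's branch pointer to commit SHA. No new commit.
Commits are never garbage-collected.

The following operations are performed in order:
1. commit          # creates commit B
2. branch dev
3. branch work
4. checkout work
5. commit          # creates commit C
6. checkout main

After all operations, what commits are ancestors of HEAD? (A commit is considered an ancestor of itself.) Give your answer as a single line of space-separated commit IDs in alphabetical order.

After op 1 (commit): HEAD=main@B [main=B]
After op 2 (branch): HEAD=main@B [dev=B main=B]
After op 3 (branch): HEAD=main@B [dev=B main=B work=B]
After op 4 (checkout): HEAD=work@B [dev=B main=B work=B]
After op 5 (commit): HEAD=work@C [dev=B main=B work=C]
After op 6 (checkout): HEAD=main@B [dev=B main=B work=C]

Answer: A B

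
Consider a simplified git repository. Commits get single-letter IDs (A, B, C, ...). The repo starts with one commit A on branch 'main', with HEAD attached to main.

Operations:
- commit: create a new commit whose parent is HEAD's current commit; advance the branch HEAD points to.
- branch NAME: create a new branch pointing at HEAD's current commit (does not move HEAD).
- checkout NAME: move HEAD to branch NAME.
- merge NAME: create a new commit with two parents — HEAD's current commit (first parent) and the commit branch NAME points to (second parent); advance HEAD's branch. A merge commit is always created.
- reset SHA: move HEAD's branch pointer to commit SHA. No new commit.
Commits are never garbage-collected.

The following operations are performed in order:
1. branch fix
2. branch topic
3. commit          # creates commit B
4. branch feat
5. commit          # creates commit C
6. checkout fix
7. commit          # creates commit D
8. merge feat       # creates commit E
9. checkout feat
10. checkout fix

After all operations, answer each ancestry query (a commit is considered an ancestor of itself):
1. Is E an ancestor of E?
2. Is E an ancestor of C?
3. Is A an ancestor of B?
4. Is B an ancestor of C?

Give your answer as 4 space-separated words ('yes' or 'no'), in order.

After op 1 (branch): HEAD=main@A [fix=A main=A]
After op 2 (branch): HEAD=main@A [fix=A main=A topic=A]
After op 3 (commit): HEAD=main@B [fix=A main=B topic=A]
After op 4 (branch): HEAD=main@B [feat=B fix=A main=B topic=A]
After op 5 (commit): HEAD=main@C [feat=B fix=A main=C topic=A]
After op 6 (checkout): HEAD=fix@A [feat=B fix=A main=C topic=A]
After op 7 (commit): HEAD=fix@D [feat=B fix=D main=C topic=A]
After op 8 (merge): HEAD=fix@E [feat=B fix=E main=C topic=A]
After op 9 (checkout): HEAD=feat@B [feat=B fix=E main=C topic=A]
After op 10 (checkout): HEAD=fix@E [feat=B fix=E main=C topic=A]
ancestors(E) = {A,B,D,E}; E in? yes
ancestors(C) = {A,B,C}; E in? no
ancestors(B) = {A,B}; A in? yes
ancestors(C) = {A,B,C}; B in? yes

Answer: yes no yes yes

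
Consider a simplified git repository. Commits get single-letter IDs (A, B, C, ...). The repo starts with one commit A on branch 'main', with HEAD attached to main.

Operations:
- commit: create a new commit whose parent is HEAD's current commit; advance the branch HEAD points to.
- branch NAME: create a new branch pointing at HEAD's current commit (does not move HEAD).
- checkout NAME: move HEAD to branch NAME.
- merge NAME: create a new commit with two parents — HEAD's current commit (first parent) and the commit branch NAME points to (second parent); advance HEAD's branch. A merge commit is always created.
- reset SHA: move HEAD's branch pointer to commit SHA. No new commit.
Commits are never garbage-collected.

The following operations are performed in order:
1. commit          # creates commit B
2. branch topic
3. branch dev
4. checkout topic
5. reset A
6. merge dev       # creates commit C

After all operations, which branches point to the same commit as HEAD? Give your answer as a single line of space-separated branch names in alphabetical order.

After op 1 (commit): HEAD=main@B [main=B]
After op 2 (branch): HEAD=main@B [main=B topic=B]
After op 3 (branch): HEAD=main@B [dev=B main=B topic=B]
After op 4 (checkout): HEAD=topic@B [dev=B main=B topic=B]
After op 5 (reset): HEAD=topic@A [dev=B main=B topic=A]
After op 6 (merge): HEAD=topic@C [dev=B main=B topic=C]

Answer: topic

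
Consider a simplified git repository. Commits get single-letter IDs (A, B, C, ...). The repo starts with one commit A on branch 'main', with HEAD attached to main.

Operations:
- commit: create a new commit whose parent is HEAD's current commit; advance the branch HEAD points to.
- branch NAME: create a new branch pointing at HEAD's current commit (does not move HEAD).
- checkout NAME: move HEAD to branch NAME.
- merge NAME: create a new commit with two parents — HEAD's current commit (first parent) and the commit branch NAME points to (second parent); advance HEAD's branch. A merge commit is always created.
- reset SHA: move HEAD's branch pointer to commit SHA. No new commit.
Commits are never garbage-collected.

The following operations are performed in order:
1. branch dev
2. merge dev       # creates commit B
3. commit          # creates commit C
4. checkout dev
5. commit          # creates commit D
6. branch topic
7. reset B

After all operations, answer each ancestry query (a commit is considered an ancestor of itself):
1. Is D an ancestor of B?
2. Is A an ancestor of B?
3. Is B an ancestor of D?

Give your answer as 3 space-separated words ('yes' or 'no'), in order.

Answer: no yes no

Derivation:
After op 1 (branch): HEAD=main@A [dev=A main=A]
After op 2 (merge): HEAD=main@B [dev=A main=B]
After op 3 (commit): HEAD=main@C [dev=A main=C]
After op 4 (checkout): HEAD=dev@A [dev=A main=C]
After op 5 (commit): HEAD=dev@D [dev=D main=C]
After op 6 (branch): HEAD=dev@D [dev=D main=C topic=D]
After op 7 (reset): HEAD=dev@B [dev=B main=C topic=D]
ancestors(B) = {A,B}; D in? no
ancestors(B) = {A,B}; A in? yes
ancestors(D) = {A,D}; B in? no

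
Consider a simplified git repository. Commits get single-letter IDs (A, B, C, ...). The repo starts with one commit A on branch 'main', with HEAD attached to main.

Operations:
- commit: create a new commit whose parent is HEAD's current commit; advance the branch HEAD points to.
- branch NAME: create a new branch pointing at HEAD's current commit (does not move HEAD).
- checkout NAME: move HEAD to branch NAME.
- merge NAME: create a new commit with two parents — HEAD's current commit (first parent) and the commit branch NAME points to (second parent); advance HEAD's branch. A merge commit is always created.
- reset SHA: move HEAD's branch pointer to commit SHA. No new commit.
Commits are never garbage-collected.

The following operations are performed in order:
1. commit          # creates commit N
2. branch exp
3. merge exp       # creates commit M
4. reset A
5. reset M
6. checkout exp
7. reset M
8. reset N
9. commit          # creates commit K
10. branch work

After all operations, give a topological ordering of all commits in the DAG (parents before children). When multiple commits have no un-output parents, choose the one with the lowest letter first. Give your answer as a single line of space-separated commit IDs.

Answer: A N K M

Derivation:
After op 1 (commit): HEAD=main@N [main=N]
After op 2 (branch): HEAD=main@N [exp=N main=N]
After op 3 (merge): HEAD=main@M [exp=N main=M]
After op 4 (reset): HEAD=main@A [exp=N main=A]
After op 5 (reset): HEAD=main@M [exp=N main=M]
After op 6 (checkout): HEAD=exp@N [exp=N main=M]
After op 7 (reset): HEAD=exp@M [exp=M main=M]
After op 8 (reset): HEAD=exp@N [exp=N main=M]
After op 9 (commit): HEAD=exp@K [exp=K main=M]
After op 10 (branch): HEAD=exp@K [exp=K main=M work=K]
commit A: parents=[]
commit K: parents=['N']
commit M: parents=['N', 'N']
commit N: parents=['A']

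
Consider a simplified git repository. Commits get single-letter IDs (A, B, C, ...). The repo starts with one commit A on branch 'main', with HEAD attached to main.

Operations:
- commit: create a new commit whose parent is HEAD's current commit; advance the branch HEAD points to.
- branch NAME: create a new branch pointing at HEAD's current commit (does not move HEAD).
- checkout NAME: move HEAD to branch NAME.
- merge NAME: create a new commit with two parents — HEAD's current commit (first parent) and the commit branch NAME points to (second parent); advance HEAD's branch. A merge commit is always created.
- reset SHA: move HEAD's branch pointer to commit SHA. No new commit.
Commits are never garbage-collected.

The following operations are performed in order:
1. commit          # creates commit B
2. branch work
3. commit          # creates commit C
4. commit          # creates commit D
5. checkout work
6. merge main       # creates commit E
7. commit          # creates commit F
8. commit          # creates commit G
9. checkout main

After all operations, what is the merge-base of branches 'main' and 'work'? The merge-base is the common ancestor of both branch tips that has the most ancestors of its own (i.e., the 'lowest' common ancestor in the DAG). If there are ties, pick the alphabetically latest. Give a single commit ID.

After op 1 (commit): HEAD=main@B [main=B]
After op 2 (branch): HEAD=main@B [main=B work=B]
After op 3 (commit): HEAD=main@C [main=C work=B]
After op 4 (commit): HEAD=main@D [main=D work=B]
After op 5 (checkout): HEAD=work@B [main=D work=B]
After op 6 (merge): HEAD=work@E [main=D work=E]
After op 7 (commit): HEAD=work@F [main=D work=F]
After op 8 (commit): HEAD=work@G [main=D work=G]
After op 9 (checkout): HEAD=main@D [main=D work=G]
ancestors(main=D): ['A', 'B', 'C', 'D']
ancestors(work=G): ['A', 'B', 'C', 'D', 'E', 'F', 'G']
common: ['A', 'B', 'C', 'D']

Answer: D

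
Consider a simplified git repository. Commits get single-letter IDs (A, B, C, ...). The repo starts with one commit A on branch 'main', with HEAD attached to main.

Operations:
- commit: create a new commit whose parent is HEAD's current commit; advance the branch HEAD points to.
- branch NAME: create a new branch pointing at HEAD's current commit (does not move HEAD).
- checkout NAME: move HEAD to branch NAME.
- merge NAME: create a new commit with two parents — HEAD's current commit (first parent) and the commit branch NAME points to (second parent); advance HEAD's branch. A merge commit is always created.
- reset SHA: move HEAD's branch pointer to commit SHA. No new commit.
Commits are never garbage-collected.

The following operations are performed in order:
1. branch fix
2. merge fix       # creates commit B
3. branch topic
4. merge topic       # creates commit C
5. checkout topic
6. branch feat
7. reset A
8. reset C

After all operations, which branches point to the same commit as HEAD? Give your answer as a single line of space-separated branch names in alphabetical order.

After op 1 (branch): HEAD=main@A [fix=A main=A]
After op 2 (merge): HEAD=main@B [fix=A main=B]
After op 3 (branch): HEAD=main@B [fix=A main=B topic=B]
After op 4 (merge): HEAD=main@C [fix=A main=C topic=B]
After op 5 (checkout): HEAD=topic@B [fix=A main=C topic=B]
After op 6 (branch): HEAD=topic@B [feat=B fix=A main=C topic=B]
After op 7 (reset): HEAD=topic@A [feat=B fix=A main=C topic=A]
After op 8 (reset): HEAD=topic@C [feat=B fix=A main=C topic=C]

Answer: main topic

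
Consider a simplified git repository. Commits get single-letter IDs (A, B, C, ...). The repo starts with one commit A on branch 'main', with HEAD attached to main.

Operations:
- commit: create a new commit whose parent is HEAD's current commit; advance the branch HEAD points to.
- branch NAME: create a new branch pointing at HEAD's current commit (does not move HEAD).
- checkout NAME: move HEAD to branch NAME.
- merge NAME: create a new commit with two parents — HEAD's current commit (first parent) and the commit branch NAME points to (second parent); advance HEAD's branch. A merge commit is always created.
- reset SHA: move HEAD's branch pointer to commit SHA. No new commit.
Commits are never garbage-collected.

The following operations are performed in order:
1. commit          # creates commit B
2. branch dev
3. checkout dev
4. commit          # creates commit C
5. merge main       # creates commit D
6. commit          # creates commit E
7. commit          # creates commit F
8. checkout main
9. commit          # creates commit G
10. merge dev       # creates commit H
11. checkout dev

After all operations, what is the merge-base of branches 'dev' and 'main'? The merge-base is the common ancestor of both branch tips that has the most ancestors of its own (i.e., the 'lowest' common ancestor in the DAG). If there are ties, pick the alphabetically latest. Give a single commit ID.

After op 1 (commit): HEAD=main@B [main=B]
After op 2 (branch): HEAD=main@B [dev=B main=B]
After op 3 (checkout): HEAD=dev@B [dev=B main=B]
After op 4 (commit): HEAD=dev@C [dev=C main=B]
After op 5 (merge): HEAD=dev@D [dev=D main=B]
After op 6 (commit): HEAD=dev@E [dev=E main=B]
After op 7 (commit): HEAD=dev@F [dev=F main=B]
After op 8 (checkout): HEAD=main@B [dev=F main=B]
After op 9 (commit): HEAD=main@G [dev=F main=G]
After op 10 (merge): HEAD=main@H [dev=F main=H]
After op 11 (checkout): HEAD=dev@F [dev=F main=H]
ancestors(dev=F): ['A', 'B', 'C', 'D', 'E', 'F']
ancestors(main=H): ['A', 'B', 'C', 'D', 'E', 'F', 'G', 'H']
common: ['A', 'B', 'C', 'D', 'E', 'F']

Answer: F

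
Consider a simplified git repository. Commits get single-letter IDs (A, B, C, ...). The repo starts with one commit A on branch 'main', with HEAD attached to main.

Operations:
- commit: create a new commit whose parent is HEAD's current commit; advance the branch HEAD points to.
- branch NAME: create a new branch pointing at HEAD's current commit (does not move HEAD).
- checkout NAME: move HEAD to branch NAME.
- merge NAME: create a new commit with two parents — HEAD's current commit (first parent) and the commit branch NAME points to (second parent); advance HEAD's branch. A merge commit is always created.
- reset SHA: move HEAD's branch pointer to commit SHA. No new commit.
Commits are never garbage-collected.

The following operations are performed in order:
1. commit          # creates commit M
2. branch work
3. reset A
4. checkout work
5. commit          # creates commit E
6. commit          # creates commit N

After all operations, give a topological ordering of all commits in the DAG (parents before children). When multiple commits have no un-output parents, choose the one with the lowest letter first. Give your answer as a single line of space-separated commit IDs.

After op 1 (commit): HEAD=main@M [main=M]
After op 2 (branch): HEAD=main@M [main=M work=M]
After op 3 (reset): HEAD=main@A [main=A work=M]
After op 4 (checkout): HEAD=work@M [main=A work=M]
After op 5 (commit): HEAD=work@E [main=A work=E]
After op 6 (commit): HEAD=work@N [main=A work=N]
commit A: parents=[]
commit E: parents=['M']
commit M: parents=['A']
commit N: parents=['E']

Answer: A M E N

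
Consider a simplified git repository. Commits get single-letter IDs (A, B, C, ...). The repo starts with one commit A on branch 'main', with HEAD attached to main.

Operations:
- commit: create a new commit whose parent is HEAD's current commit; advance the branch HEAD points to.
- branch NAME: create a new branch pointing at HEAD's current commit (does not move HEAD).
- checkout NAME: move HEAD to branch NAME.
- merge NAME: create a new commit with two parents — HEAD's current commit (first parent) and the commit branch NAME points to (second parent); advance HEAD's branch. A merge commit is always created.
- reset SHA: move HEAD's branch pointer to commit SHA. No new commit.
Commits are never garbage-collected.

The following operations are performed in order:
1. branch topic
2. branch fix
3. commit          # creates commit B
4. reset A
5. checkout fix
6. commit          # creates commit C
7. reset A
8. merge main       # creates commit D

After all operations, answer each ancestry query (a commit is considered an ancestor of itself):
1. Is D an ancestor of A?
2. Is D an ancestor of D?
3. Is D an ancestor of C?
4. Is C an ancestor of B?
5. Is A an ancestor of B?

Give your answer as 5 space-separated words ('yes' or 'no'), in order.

After op 1 (branch): HEAD=main@A [main=A topic=A]
After op 2 (branch): HEAD=main@A [fix=A main=A topic=A]
After op 3 (commit): HEAD=main@B [fix=A main=B topic=A]
After op 4 (reset): HEAD=main@A [fix=A main=A topic=A]
After op 5 (checkout): HEAD=fix@A [fix=A main=A topic=A]
After op 6 (commit): HEAD=fix@C [fix=C main=A topic=A]
After op 7 (reset): HEAD=fix@A [fix=A main=A topic=A]
After op 8 (merge): HEAD=fix@D [fix=D main=A topic=A]
ancestors(A) = {A}; D in? no
ancestors(D) = {A,D}; D in? yes
ancestors(C) = {A,C}; D in? no
ancestors(B) = {A,B}; C in? no
ancestors(B) = {A,B}; A in? yes

Answer: no yes no no yes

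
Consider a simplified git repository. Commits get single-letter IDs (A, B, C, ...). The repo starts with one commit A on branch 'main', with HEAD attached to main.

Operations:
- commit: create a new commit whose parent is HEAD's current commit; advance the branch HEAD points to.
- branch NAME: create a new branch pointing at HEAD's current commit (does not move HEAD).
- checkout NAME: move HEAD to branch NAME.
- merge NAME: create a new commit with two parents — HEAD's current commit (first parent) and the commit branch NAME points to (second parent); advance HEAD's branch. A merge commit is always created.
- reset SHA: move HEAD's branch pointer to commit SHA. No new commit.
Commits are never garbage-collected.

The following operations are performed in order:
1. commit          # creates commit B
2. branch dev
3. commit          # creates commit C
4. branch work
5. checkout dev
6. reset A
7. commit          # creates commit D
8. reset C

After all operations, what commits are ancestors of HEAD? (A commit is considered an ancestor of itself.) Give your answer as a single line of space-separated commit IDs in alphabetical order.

After op 1 (commit): HEAD=main@B [main=B]
After op 2 (branch): HEAD=main@B [dev=B main=B]
After op 3 (commit): HEAD=main@C [dev=B main=C]
After op 4 (branch): HEAD=main@C [dev=B main=C work=C]
After op 5 (checkout): HEAD=dev@B [dev=B main=C work=C]
After op 6 (reset): HEAD=dev@A [dev=A main=C work=C]
After op 7 (commit): HEAD=dev@D [dev=D main=C work=C]
After op 8 (reset): HEAD=dev@C [dev=C main=C work=C]

Answer: A B C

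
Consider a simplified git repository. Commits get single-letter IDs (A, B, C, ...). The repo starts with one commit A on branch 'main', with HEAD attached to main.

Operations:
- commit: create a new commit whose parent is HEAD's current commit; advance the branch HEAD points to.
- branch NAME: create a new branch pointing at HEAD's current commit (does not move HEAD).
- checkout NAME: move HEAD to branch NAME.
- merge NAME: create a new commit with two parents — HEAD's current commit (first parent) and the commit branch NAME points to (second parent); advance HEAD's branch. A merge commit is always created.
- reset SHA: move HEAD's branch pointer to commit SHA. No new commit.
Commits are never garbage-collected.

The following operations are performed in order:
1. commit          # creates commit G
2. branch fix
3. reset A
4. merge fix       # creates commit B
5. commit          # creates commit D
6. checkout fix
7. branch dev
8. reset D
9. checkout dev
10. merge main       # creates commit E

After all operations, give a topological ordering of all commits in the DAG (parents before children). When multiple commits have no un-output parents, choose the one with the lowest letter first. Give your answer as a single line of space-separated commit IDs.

After op 1 (commit): HEAD=main@G [main=G]
After op 2 (branch): HEAD=main@G [fix=G main=G]
After op 3 (reset): HEAD=main@A [fix=G main=A]
After op 4 (merge): HEAD=main@B [fix=G main=B]
After op 5 (commit): HEAD=main@D [fix=G main=D]
After op 6 (checkout): HEAD=fix@G [fix=G main=D]
After op 7 (branch): HEAD=fix@G [dev=G fix=G main=D]
After op 8 (reset): HEAD=fix@D [dev=G fix=D main=D]
After op 9 (checkout): HEAD=dev@G [dev=G fix=D main=D]
After op 10 (merge): HEAD=dev@E [dev=E fix=D main=D]
commit A: parents=[]
commit B: parents=['A', 'G']
commit D: parents=['B']
commit E: parents=['G', 'D']
commit G: parents=['A']

Answer: A G B D E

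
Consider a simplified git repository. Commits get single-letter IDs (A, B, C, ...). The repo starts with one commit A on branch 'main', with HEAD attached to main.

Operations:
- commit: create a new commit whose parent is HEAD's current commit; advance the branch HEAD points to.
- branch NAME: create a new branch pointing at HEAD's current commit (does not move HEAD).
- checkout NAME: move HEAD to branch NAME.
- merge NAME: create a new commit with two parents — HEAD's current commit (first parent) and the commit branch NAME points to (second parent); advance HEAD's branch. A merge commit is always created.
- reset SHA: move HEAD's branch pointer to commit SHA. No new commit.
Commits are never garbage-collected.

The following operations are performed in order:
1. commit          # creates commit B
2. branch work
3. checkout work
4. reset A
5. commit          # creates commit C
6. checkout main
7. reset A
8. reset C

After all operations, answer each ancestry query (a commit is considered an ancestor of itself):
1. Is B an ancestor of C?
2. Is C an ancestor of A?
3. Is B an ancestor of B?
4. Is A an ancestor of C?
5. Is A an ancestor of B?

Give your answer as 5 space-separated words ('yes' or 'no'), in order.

Answer: no no yes yes yes

Derivation:
After op 1 (commit): HEAD=main@B [main=B]
After op 2 (branch): HEAD=main@B [main=B work=B]
After op 3 (checkout): HEAD=work@B [main=B work=B]
After op 4 (reset): HEAD=work@A [main=B work=A]
After op 5 (commit): HEAD=work@C [main=B work=C]
After op 6 (checkout): HEAD=main@B [main=B work=C]
After op 7 (reset): HEAD=main@A [main=A work=C]
After op 8 (reset): HEAD=main@C [main=C work=C]
ancestors(C) = {A,C}; B in? no
ancestors(A) = {A}; C in? no
ancestors(B) = {A,B}; B in? yes
ancestors(C) = {A,C}; A in? yes
ancestors(B) = {A,B}; A in? yes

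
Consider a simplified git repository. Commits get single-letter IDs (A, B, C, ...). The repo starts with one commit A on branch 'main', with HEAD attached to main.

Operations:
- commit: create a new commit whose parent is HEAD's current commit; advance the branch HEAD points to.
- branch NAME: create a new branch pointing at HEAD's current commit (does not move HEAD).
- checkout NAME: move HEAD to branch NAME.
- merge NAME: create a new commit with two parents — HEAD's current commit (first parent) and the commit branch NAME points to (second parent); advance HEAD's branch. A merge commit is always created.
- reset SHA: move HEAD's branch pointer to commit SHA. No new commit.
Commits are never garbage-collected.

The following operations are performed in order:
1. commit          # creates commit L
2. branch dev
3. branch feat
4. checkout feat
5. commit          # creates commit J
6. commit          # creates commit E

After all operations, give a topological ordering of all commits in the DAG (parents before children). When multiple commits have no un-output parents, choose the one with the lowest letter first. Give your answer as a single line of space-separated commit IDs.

After op 1 (commit): HEAD=main@L [main=L]
After op 2 (branch): HEAD=main@L [dev=L main=L]
After op 3 (branch): HEAD=main@L [dev=L feat=L main=L]
After op 4 (checkout): HEAD=feat@L [dev=L feat=L main=L]
After op 5 (commit): HEAD=feat@J [dev=L feat=J main=L]
After op 6 (commit): HEAD=feat@E [dev=L feat=E main=L]
commit A: parents=[]
commit E: parents=['J']
commit J: parents=['L']
commit L: parents=['A']

Answer: A L J E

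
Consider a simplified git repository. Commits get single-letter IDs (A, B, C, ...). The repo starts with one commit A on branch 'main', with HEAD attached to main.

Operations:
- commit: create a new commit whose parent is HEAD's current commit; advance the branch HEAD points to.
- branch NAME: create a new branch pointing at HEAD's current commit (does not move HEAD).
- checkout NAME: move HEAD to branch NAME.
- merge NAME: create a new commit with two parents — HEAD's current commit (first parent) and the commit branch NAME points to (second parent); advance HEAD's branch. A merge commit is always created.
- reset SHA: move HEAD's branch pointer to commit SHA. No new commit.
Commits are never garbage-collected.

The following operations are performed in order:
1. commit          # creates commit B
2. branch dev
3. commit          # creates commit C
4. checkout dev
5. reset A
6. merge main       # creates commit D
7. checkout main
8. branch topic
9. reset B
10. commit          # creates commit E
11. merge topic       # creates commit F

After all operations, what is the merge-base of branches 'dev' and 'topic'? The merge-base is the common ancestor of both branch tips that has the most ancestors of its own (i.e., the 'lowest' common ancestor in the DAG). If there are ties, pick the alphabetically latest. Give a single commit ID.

Answer: C

Derivation:
After op 1 (commit): HEAD=main@B [main=B]
After op 2 (branch): HEAD=main@B [dev=B main=B]
After op 3 (commit): HEAD=main@C [dev=B main=C]
After op 4 (checkout): HEAD=dev@B [dev=B main=C]
After op 5 (reset): HEAD=dev@A [dev=A main=C]
After op 6 (merge): HEAD=dev@D [dev=D main=C]
After op 7 (checkout): HEAD=main@C [dev=D main=C]
After op 8 (branch): HEAD=main@C [dev=D main=C topic=C]
After op 9 (reset): HEAD=main@B [dev=D main=B topic=C]
After op 10 (commit): HEAD=main@E [dev=D main=E topic=C]
After op 11 (merge): HEAD=main@F [dev=D main=F topic=C]
ancestors(dev=D): ['A', 'B', 'C', 'D']
ancestors(topic=C): ['A', 'B', 'C']
common: ['A', 'B', 'C']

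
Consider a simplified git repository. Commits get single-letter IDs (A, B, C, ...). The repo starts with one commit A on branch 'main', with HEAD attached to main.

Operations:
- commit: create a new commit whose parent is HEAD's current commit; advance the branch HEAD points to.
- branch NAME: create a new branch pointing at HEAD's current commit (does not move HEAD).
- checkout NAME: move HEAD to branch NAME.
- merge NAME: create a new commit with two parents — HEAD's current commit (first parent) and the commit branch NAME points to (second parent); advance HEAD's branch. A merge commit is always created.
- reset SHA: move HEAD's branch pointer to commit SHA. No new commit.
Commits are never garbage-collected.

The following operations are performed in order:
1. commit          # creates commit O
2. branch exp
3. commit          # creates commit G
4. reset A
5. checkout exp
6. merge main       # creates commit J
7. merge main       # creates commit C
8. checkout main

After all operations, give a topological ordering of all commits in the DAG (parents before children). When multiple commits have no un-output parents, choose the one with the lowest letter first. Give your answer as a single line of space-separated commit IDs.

After op 1 (commit): HEAD=main@O [main=O]
After op 2 (branch): HEAD=main@O [exp=O main=O]
After op 3 (commit): HEAD=main@G [exp=O main=G]
After op 4 (reset): HEAD=main@A [exp=O main=A]
After op 5 (checkout): HEAD=exp@O [exp=O main=A]
After op 6 (merge): HEAD=exp@J [exp=J main=A]
After op 7 (merge): HEAD=exp@C [exp=C main=A]
After op 8 (checkout): HEAD=main@A [exp=C main=A]
commit A: parents=[]
commit C: parents=['J', 'A']
commit G: parents=['O']
commit J: parents=['O', 'A']
commit O: parents=['A']

Answer: A O G J C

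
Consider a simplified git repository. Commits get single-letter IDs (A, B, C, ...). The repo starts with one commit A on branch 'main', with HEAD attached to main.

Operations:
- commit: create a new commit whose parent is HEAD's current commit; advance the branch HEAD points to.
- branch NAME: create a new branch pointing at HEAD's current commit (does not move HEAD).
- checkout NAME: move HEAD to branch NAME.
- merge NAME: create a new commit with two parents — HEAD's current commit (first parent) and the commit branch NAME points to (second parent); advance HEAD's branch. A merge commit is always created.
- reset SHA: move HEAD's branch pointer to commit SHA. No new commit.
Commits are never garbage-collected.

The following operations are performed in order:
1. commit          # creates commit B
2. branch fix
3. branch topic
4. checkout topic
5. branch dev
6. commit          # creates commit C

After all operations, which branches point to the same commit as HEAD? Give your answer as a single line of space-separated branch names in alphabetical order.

Answer: topic

Derivation:
After op 1 (commit): HEAD=main@B [main=B]
After op 2 (branch): HEAD=main@B [fix=B main=B]
After op 3 (branch): HEAD=main@B [fix=B main=B topic=B]
After op 4 (checkout): HEAD=topic@B [fix=B main=B topic=B]
After op 5 (branch): HEAD=topic@B [dev=B fix=B main=B topic=B]
After op 6 (commit): HEAD=topic@C [dev=B fix=B main=B topic=C]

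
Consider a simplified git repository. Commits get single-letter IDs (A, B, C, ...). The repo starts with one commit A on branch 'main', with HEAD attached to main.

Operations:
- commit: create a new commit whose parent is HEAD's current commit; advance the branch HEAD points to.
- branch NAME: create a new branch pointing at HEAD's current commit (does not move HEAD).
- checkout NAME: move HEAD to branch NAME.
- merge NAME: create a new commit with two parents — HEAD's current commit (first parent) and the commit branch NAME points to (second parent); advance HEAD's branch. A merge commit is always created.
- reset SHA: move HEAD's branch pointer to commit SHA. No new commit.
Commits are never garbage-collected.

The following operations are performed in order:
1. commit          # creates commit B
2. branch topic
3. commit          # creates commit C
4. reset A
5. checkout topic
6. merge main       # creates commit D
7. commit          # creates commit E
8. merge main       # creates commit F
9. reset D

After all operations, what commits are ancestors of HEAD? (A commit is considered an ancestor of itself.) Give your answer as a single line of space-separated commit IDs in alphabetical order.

Answer: A B D

Derivation:
After op 1 (commit): HEAD=main@B [main=B]
After op 2 (branch): HEAD=main@B [main=B topic=B]
After op 3 (commit): HEAD=main@C [main=C topic=B]
After op 4 (reset): HEAD=main@A [main=A topic=B]
After op 5 (checkout): HEAD=topic@B [main=A topic=B]
After op 6 (merge): HEAD=topic@D [main=A topic=D]
After op 7 (commit): HEAD=topic@E [main=A topic=E]
After op 8 (merge): HEAD=topic@F [main=A topic=F]
After op 9 (reset): HEAD=topic@D [main=A topic=D]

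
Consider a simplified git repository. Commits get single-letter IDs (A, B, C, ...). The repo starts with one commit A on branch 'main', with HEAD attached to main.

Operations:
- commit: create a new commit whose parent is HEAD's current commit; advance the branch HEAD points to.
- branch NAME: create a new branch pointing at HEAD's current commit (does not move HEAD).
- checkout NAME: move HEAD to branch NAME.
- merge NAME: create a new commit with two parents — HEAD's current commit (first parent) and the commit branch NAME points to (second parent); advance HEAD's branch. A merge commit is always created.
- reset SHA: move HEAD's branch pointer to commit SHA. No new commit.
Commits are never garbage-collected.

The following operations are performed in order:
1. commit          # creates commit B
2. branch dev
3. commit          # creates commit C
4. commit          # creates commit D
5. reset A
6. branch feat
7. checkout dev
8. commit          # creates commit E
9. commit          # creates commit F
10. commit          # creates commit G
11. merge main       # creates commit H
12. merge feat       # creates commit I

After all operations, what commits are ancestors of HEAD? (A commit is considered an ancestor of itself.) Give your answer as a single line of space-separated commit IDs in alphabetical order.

After op 1 (commit): HEAD=main@B [main=B]
After op 2 (branch): HEAD=main@B [dev=B main=B]
After op 3 (commit): HEAD=main@C [dev=B main=C]
After op 4 (commit): HEAD=main@D [dev=B main=D]
After op 5 (reset): HEAD=main@A [dev=B main=A]
After op 6 (branch): HEAD=main@A [dev=B feat=A main=A]
After op 7 (checkout): HEAD=dev@B [dev=B feat=A main=A]
After op 8 (commit): HEAD=dev@E [dev=E feat=A main=A]
After op 9 (commit): HEAD=dev@F [dev=F feat=A main=A]
After op 10 (commit): HEAD=dev@G [dev=G feat=A main=A]
After op 11 (merge): HEAD=dev@H [dev=H feat=A main=A]
After op 12 (merge): HEAD=dev@I [dev=I feat=A main=A]

Answer: A B E F G H I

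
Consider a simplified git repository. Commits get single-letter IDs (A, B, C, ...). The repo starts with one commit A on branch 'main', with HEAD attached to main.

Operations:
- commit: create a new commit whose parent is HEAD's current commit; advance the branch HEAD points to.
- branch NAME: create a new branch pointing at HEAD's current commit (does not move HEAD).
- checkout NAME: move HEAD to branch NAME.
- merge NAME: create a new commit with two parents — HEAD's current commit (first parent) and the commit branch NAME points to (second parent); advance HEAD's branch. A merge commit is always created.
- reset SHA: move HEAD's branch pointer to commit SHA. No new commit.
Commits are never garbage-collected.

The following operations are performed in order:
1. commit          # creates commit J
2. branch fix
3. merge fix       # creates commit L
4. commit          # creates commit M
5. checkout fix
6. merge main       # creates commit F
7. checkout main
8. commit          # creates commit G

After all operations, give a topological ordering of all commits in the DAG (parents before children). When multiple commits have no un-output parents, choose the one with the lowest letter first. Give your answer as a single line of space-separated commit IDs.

After op 1 (commit): HEAD=main@J [main=J]
After op 2 (branch): HEAD=main@J [fix=J main=J]
After op 3 (merge): HEAD=main@L [fix=J main=L]
After op 4 (commit): HEAD=main@M [fix=J main=M]
After op 5 (checkout): HEAD=fix@J [fix=J main=M]
After op 6 (merge): HEAD=fix@F [fix=F main=M]
After op 7 (checkout): HEAD=main@M [fix=F main=M]
After op 8 (commit): HEAD=main@G [fix=F main=G]
commit A: parents=[]
commit F: parents=['J', 'M']
commit G: parents=['M']
commit J: parents=['A']
commit L: parents=['J', 'J']
commit M: parents=['L']

Answer: A J L M F G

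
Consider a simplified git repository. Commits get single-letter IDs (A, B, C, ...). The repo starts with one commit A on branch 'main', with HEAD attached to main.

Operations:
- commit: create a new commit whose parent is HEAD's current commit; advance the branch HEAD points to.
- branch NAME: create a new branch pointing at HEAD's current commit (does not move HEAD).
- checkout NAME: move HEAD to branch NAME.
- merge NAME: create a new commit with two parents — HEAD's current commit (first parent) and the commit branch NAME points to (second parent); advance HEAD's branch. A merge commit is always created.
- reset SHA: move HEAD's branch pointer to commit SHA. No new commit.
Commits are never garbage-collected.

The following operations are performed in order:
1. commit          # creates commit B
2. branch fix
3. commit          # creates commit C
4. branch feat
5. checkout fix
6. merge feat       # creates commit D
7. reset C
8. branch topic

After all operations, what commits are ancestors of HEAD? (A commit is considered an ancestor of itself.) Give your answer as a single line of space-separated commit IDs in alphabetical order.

Answer: A B C

Derivation:
After op 1 (commit): HEAD=main@B [main=B]
After op 2 (branch): HEAD=main@B [fix=B main=B]
After op 3 (commit): HEAD=main@C [fix=B main=C]
After op 4 (branch): HEAD=main@C [feat=C fix=B main=C]
After op 5 (checkout): HEAD=fix@B [feat=C fix=B main=C]
After op 6 (merge): HEAD=fix@D [feat=C fix=D main=C]
After op 7 (reset): HEAD=fix@C [feat=C fix=C main=C]
After op 8 (branch): HEAD=fix@C [feat=C fix=C main=C topic=C]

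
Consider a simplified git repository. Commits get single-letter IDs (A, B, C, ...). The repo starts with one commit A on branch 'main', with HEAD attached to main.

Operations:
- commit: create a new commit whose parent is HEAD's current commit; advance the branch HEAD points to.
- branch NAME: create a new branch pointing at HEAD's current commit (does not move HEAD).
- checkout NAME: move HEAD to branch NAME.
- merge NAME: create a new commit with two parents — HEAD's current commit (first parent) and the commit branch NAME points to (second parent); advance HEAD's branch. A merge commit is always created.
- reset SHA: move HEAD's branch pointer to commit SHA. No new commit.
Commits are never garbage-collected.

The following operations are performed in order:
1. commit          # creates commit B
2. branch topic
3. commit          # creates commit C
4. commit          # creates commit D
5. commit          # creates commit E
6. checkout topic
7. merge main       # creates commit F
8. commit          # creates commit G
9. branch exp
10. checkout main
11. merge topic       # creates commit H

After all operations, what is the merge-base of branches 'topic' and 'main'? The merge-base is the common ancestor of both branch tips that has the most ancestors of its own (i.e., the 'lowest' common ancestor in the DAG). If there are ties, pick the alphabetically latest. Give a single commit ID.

Answer: G

Derivation:
After op 1 (commit): HEAD=main@B [main=B]
After op 2 (branch): HEAD=main@B [main=B topic=B]
After op 3 (commit): HEAD=main@C [main=C topic=B]
After op 4 (commit): HEAD=main@D [main=D topic=B]
After op 5 (commit): HEAD=main@E [main=E topic=B]
After op 6 (checkout): HEAD=topic@B [main=E topic=B]
After op 7 (merge): HEAD=topic@F [main=E topic=F]
After op 8 (commit): HEAD=topic@G [main=E topic=G]
After op 9 (branch): HEAD=topic@G [exp=G main=E topic=G]
After op 10 (checkout): HEAD=main@E [exp=G main=E topic=G]
After op 11 (merge): HEAD=main@H [exp=G main=H topic=G]
ancestors(topic=G): ['A', 'B', 'C', 'D', 'E', 'F', 'G']
ancestors(main=H): ['A', 'B', 'C', 'D', 'E', 'F', 'G', 'H']
common: ['A', 'B', 'C', 'D', 'E', 'F', 'G']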